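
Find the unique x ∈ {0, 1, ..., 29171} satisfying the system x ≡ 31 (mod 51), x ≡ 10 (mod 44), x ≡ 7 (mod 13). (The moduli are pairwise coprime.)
x ≡ 17830 (mod 29172); the representative in [0, 29172) is 17830

The moduli 51, 44, 13 are pairwise coprime, so by the CRT there is a unique solution mod 51·44·13 = 29172.
Solve by successive substitution. Start with x ≡ 31 (mod 51).
  Combine with x ≡ 10 (mod 44): write x = 31 + 51·t and require 31 + 51·t ≡ 10 (mod 44), i.e. 51·t ≡ 10 − 31 ≡ 23 (mod 44). Since 51^(−1) ≡ 19 (mod 44) (51 ≡ 7 (mod 44)), t ≡ 19·23 ≡ 41 (mod 44). So x ≡ 31 + 51·41 = 2122 (mod 2244).
  Combine with x ≡ 7 (mod 13): write x = 2122 + 2244·t and require 2122 + 2244·t ≡ 7 (mod 13), i.e. 2244·t ≡ 7 − 2122 ≡ 4 (mod 13). Since 2244^(−1) ≡ 5 (mod 13) (2244 ≡ 8 (mod 13)), t ≡ 5·4 ≡ 7 (mod 13). So x ≡ 2122 + 2244·7 = 17830 (mod 29172).
Unique solution in [0, 29172): x = 17830.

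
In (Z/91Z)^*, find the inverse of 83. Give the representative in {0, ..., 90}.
Apply the extended Euclidean algorithm to (91, 83), tracking rows (r, s, t) with s·91 + t·83 = r. Each division r_prev = q·r_cur + r_new produces the new row as (previous row) − q·(current row):
  row A: (91, 1, 0)   [1·91 + 0·83 = 91]
  row B: (83, 0, 1)   [0·91 + 1·83 = 83]
  91 = 1·83 + 8   → row C = row A − 1·row B = (8, 1, −1)   [check: 1·91 − 1·83 = 8]
  83 = 10·8 + 3   → row D = row B − 10·row C = (3, −10, 11)   [check: −10·91 + 11·83 = 3]
  8 = 2·3 + 2   → row E = row C − 2·row D = (2, 21, −23)   [check: 21·91 − 23·83 = 2]
  3 = 1·2 + 1   → row F = row D − 1·row E = (1, −31, 34)   [check: −31·91 + 34·83 = 1]
  2 = 2·1 + 0   → remainder 0, stop. gcd = 1 (last nonzero row F).
The gcd is 1, so 83 is invertible mod 91. The last nonzero row gives −31·91 + 34·83 = 1, so t = 34. So 83^(−1) ≡ 34 (mod 91). Verify: 83 · 34 = 2822 ≡ 1 (mod 91). ✓

Final answer: 83^(−1) ≡ 34 (mod 91)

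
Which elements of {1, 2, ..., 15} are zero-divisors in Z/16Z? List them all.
An element a ∈ Z/16Z (with a ≠ 0) is a zero-divisor iff gcd(a, 16) > 1 (because a is a unit precisely when gcd(a, n) = 1, and in Z/nZ every nonzero, non-unit element is a zero-divisor). Scan a = 1, ..., 15 and keep those with gcd(a, 16) > 1:
  gcd(2, 16) = 2, gcd(4, 16) = 4, gcd(6, 16) = 2, gcd(8, 16) = 8, gcd(10, 16) = 2, gcd(12, 16) = 4, gcd(14, 16) = 2.
All other a ∈ {1, ..., 15} have gcd(a, 16) = 1 and are units. So the nonzero zero-divisors are exactly the 7 values of a appearing in this scan.

Final answer: nonzero zero-divisors of Z/16Z = {2, 4, 6, 8, 10, 12, 14}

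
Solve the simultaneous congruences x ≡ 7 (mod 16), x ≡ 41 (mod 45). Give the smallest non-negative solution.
The moduli 16, 45 are pairwise coprime, so by the CRT there is a unique solution mod 16·45 = 720.
Solve by successive substitution. Start with x ≡ 7 (mod 16).
  Combine with x ≡ 41 (mod 45): write x = 7 + 16·t and require 7 + 16·t ≡ 41 (mod 45), i.e. 16·t ≡ 41 − 7 ≡ 34 (mod 45). Since 16^(−1) ≡ 31 (mod 45), t ≡ 31·34 ≡ 19 (mod 45). So x ≡ 7 + 16·19 = 311 (mod 720).
Unique solution in [0, 720): x = 311.

Final answer: x ≡ 311 (mod 720); the representative in [0, 720) is 311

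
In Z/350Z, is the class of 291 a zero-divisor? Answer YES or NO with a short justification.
NO

gcd(291, 350) = 1, so 291 is a unit in Z/350Z (it has a multiplicative inverse). A unit cannot be a zero-divisor: if 291·b ≡ 0 then multiplying both sides by 291^(−1) gives b ≡ 0. So 291 is not a zero-divisor.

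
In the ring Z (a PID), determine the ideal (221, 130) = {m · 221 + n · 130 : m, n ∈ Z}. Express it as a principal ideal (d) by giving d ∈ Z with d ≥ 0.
In the PID Z, (a, b) is generated by gcd(a, b). Compute gcd(221, 130) with the extended Euclidean algorithm, tracking rows (r, s, t) with s·221 + t·130 = r:
  row A: (221, 1, 0)   [1·221 + 0·130 = 221]
  row B: (130, 0, 1)   [0·221 + 1·130 = 130]
  221 = 1·130 + 91   → row C = row A − 1·row B = (91, 1, −1)   [check: 1·221 − 1·130 = 91]
  130 = 1·91 + 39   → row D = row B − 1·row C = (39, −1, 2)   [check: −1·221 + 2·130 = 39]
  91 = 2·39 + 13   → row E = row C − 2·row D = (13, 3, −5)   [check: 3·221 − 5·130 = 13]
  39 = 3·13 + 0   → remainder 0, stop. gcd = 13 (last nonzero row E).
So gcd(221, 130) = 13, with Bézout identity 3·221 − 5·130 = 13. Containment (⊇): the Bézout identity exhibits 13 as an element of (221, 130), giving (13) ⊆ (221, 130). Containment (⊆): since 13 | 221 and 13 | 130 (221 = 13·17, 130 = 13·10), every Z-linear combination of 221 and 130 is divisible by 13, so (221, 130) ⊆ (13). Therefore (221, 130) = (13), d = 13.

Final answer: (221, 130) = (13); d = 13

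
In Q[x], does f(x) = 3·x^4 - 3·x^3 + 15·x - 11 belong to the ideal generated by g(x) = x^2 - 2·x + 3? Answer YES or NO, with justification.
In Q[x] the ideal (g) consists of all multiples of g, so f ∈ (g) iff g | f, i.e. iff the remainder of f on division by g is 0. Divide f by g (g is monic, so eliminate the leading term of the running remainder at each step):
  leading term 3·x^4: subtract (3·x^2)·g(x) = 3·x^4 - 6·x^3 + 9·x^2, leaving 3·x^3 - 9·x^2 + 15·x - 11
  leading term 3·x^3: subtract (3·x)·g(x) = 3·x^3 - 6·x^2 + 9·x, leaving -3·x^2 + 6·x - 11
  leading term -3·x^2: subtract (-3)·g(x) = -3·x^2 + 6·x - 9, leaving -2
The remainder r(x) = -2 ≠ 0 (and deg r < deg g), so g ∤ f, i.e. f ∉ (g).

Final answer: NO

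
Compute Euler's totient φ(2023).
φ(2023) = 1632

φ is multiplicative, with φ(p^e) = p^e − p^(e−1). Factorise 2023 = 7 · 17^2. Then
  φ(2023) = (7 − 1) · (17^2 − 17^1) = 6 · 272 = 1632.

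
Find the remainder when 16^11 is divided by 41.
Use repeated squaring. Binary(11) = 1011. Walk through the bits of the exponent 11 left-to-right: at each bit after the leading one, square the running value, then multiply by 16 if the bit is 1 (always reducing mod 41):
  bit 1 = 1 (leading): start with 16.
  bit 2 = 0: square 16^2 = 256 ≡ 10 (mod 41).
  bit 3 = 1: square 10^2 = 100 ≡ 18; bit is 1, so multiply 18·16 = 288 ≡ 1 (mod 41).
  bit 4 = 1: square 1^2 = 1; bit is 1, so multiply 1·16 = 16 (mod 41).
Final value: 16^11 ≡ 16 (mod 41).

Final answer: 16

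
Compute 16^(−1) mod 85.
Apply the extended Euclidean algorithm to (85, 16), tracking rows (r, s, t) with s·85 + t·16 = r. Each division r_prev = q·r_cur + r_new produces the new row as (previous row) − q·(current row):
  row A: (85, 1, 0)   [1·85 + 0·16 = 85]
  row B: (16, 0, 1)   [0·85 + 1·16 = 16]
  85 = 5·16 + 5   → row C = row A − 5·row B = (5, 1, −5)   [check: 1·85 − 5·16 = 5]
  16 = 3·5 + 1   → row D = row B − 3·row C = (1, −3, 16)   [check: −3·85 + 16·16 = 1]
  5 = 5·1 + 0   → remainder 0, stop. gcd = 1 (last nonzero row D).
The gcd is 1, so 16 is invertible mod 85. The last nonzero row gives −3·85 + 16·16 = 1, so t = 16. So 16^(−1) ≡ 16 (mod 85). Verify: 16 · 16 = 256 ≡ 1 (mod 85). ✓

Final answer: 16^(−1) ≡ 16 (mod 85)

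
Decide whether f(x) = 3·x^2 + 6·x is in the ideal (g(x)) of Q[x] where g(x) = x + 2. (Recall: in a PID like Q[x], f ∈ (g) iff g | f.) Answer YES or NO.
YES

In Q[x] the ideal (g) consists of all multiples of g, so f ∈ (g) iff g | f, i.e. iff the remainder of f on division by g is 0. Divide f by g (g is monic, so eliminate the leading term of the running remainder at each step):
  leading term 3·x^2: subtract (3·x)·g(x) = 3·x^2 + 6·x, leaving 0
The remainder is 0, so f(x) = g(x) · h(x) with h(x) = 3·x. Hence g | f, i.e. f ∈ (g).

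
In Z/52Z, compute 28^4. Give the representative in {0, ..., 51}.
16

Use repeated squaring. Binary(4) = 100. Walk through the bits of the exponent 4 left-to-right: at each bit after the leading one, square the running value, then multiply by 28 if the bit is 1 (always reducing mod 52):
  bit 1 = 1 (leading): start with 28.
  bit 2 = 0: square 28^2 = 784 ≡ 4 (mod 52).
  bit 3 = 0: square 4^2 = 16 (mod 52).
Final value: 28^4 ≡ 16 (mod 52).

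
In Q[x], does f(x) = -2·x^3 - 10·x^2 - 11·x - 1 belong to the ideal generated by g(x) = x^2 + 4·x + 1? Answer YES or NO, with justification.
In Q[x] the ideal (g) consists of all multiples of g, so f ∈ (g) iff g | f, i.e. iff the remainder of f on division by g is 0. Divide f by g (g is monic, so eliminate the leading term of the running remainder at each step):
  leading term -2·x^3: subtract (-2·x)·g(x) = -2·x^3 - 8·x^2 - 2·x, leaving -2·x^2 - 9·x - 1
  leading term -2·x^2: subtract (-2)·g(x) = -2·x^2 - 8·x - 2, leaving 1 - x
The remainder r(x) = 1 - x ≠ 0 (and deg r < deg g), so g ∤ f, i.e. f ∉ (g).

Final answer: NO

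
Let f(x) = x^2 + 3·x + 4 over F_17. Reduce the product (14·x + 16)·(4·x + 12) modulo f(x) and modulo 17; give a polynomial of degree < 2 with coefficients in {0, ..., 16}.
a · b ≡ 13·x + 2 (mod f(x))

Multiply as integer polynomials: a · b = 56·x^2 + 232·x + 192. Reducing coefficients mod 17: a · b ≡ 5·x^2 + 11·x + 5. Now divide by f(x) = x^2 + 3·x + 4 in F_17[x], eliminating the leading term at each step:
  leading term 5·x^2: subtract (5)·f(x) = 5·x^2 + 15·x + 3, leaving 13·x + 2 (coefficients mod 17)
The degree is now < 2, so this is the remainder. Hence a · b ≡ 13·x + 2 in F_17[x]/(f).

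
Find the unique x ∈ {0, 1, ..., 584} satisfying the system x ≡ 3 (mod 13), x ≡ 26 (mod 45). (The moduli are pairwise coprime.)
x ≡ 341 (mod 585); the representative in [0, 585) is 341

The moduli 13, 45 are pairwise coprime, so by the CRT there is a unique solution mod 13·45 = 585.
Solve by successive substitution. Start with x ≡ 3 (mod 13).
  Combine with x ≡ 26 (mod 45): write x = 3 + 13·t and require 3 + 13·t ≡ 26 (mod 45), i.e. 13·t ≡ 26 − 3 ≡ 23 (mod 45). Since 13^(−1) ≡ 7 (mod 45), t ≡ 7·23 ≡ 26 (mod 45). So x ≡ 3 + 13·26 = 341 (mod 585).
Unique solution in [0, 585): x = 341.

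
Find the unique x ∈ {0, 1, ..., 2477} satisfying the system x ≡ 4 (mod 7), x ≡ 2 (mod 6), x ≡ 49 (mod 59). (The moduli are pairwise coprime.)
x ≡ 2468 (mod 2478); the representative in [0, 2478) is 2468

The moduli 7, 6, 59 are pairwise coprime, so by the CRT there is a unique solution mod 7·6·59 = 2478.
Solve by successive substitution. Start with x ≡ 4 (mod 7).
  Combine with x ≡ 2 (mod 6): write x = 4 + 7·t and require 4 + 7·t ≡ 2 (mod 6), i.e. 7·t ≡ 2 − 4 ≡ 4 (mod 6). Since 7^(−1) ≡ 1 (mod 6) (7 ≡ 1 (mod 6)), t ≡ 1·4 ≡ 4 (mod 6). So x ≡ 4 + 7·4 = 32 (mod 42).
  Combine with x ≡ 49 (mod 59): write x = 32 + 42·t and require 32 + 42·t ≡ 49 (mod 59), i.e. 42·t ≡ 49 − 32 ≡ 17 (mod 59). Since 42^(−1) ≡ 52 (mod 59), t ≡ 52·17 ≡ 58 (mod 59). So x ≡ 32 + 42·58 = 2468 (mod 2478).
Unique solution in [0, 2478): x = 2468.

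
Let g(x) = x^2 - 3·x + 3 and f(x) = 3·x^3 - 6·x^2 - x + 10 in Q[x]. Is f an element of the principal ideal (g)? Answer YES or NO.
In Q[x] the ideal (g) consists of all multiples of g, so f ∈ (g) iff g | f, i.e. iff the remainder of f on division by g is 0. Divide f by g (g is monic, so eliminate the leading term of the running remainder at each step):
  leading term 3·x^3: subtract (3·x)·g(x) = 3·x^3 - 9·x^2 + 9·x, leaving 3·x^2 - 10·x + 10
  leading term 3·x^2: subtract (3)·g(x) = 3·x^2 - 9·x + 9, leaving 1 - x
The remainder r(x) = 1 - x ≠ 0 (and deg r < deg g), so g ∤ f, i.e. f ∉ (g).

Final answer: NO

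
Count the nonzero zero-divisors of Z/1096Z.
In Z/1096Z each nonzero element is either a unit (gcd with 1096 is 1) or a zero-divisor (gcd > 1). The number of units is φ(1096): factorise 1096 = 2^3 · 137, so φ(1096) = (2^3 − 2^2) · (137 − 1) = 4 · 136 = 544. The nonzero elements number 1096 − 1 = 1095. Hence the nonzero zero-divisors number 1095 − 544 = 551.

Final answer: Z/1096Z has 551 nonzero zero-divisors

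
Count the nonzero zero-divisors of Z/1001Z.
Z/1001Z has 280 nonzero zero-divisors

In Z/1001Z each nonzero element is either a unit (gcd with 1001 is 1) or a zero-divisor (gcd > 1). The number of units is φ(1001): factorise 1001 = 7 · 11 · 13, so φ(1001) = (7 − 1) · (11 − 1) · (13 − 1) = 6 · 10 · 12 = 720. The nonzero elements number 1001 − 1 = 1000. Hence the nonzero zero-divisors number 1000 − 720 = 280.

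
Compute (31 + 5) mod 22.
Reduce the summands first: 31 ≡ 9 (mod 22), so 31 + 5 ≡ 9 + 5 (mod 22). 9 + 5 = 14; 14 = 0·22 + 14, so (31 + 5) mod 22 = 14.

Final answer: 14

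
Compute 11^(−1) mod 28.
Apply the extended Euclidean algorithm to (28, 11), tracking rows (r, s, t) with s·28 + t·11 = r. Each division r_prev = q·r_cur + r_new produces the new row as (previous row) − q·(current row):
  row A: (28, 1, 0)   [1·28 + 0·11 = 28]
  row B: (11, 0, 1)   [0·28 + 1·11 = 11]
  28 = 2·11 + 6   → row C = row A − 2·row B = (6, 1, −2)   [check: 1·28 − 2·11 = 6]
  11 = 1·6 + 5   → row D = row B − 1·row C = (5, −1, 3)   [check: −1·28 + 3·11 = 5]
  6 = 1·5 + 1   → row E = row C − 1·row D = (1, 2, −5)   [check: 2·28 − 5·11 = 1]
  5 = 5·1 + 0   → remainder 0, stop. gcd = 1 (last nonzero row E).
The gcd is 1, so 11 is invertible mod 28. The last nonzero row gives 2·28 − 5·11 = 1, so t = −5. So 11^(−1) ≡ −5 ≡ 23 (mod 28). Verify: 11 · 23 = 253 ≡ 1 (mod 28). ✓

Final answer: 11^(−1) ≡ 23 (mod 28)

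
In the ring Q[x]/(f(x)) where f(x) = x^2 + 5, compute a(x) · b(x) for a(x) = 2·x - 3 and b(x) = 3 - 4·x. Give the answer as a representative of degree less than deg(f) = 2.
a · b ≡ 18·x + 31 (mod f(x))

First multiply in Q[x] without reducing: a · b = -8·x^2 + 18·x - 9. Now divide by f(x) = x^2 + 5, eliminating the leading term at each step:
  leading term -8·x^2: subtract (-8)·f(x) = -8·x^2 - 40, leaving 18·x + 31
The degree is now < 2, so this is the remainder. Hence a · b ≡ 18·x + 31 in Q[x]/(f).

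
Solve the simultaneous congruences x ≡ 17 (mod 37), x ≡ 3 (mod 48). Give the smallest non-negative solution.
The moduli 37, 48 are pairwise coprime, so by the CRT there is a unique solution mod 37·48 = 1776.
Solve by successive substitution. Start with x ≡ 17 (mod 37).
  Combine with x ≡ 3 (mod 48): write x = 17 + 37·t and require 17 + 37·t ≡ 3 (mod 48), i.e. 37·t ≡ 3 − 17 ≡ 34 (mod 48). Since 37^(−1) ≡ 13 (mod 48), t ≡ 13·34 ≡ 10 (mod 48). So x ≡ 17 + 37·10 = 387 (mod 1776).
Unique solution in [0, 1776): x = 387.

Final answer: x ≡ 387 (mod 1776); the representative in [0, 1776) is 387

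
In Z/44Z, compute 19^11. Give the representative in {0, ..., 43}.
Use repeated squaring. Binary(11) = 1011. Walk through the bits of the exponent 11 left-to-right: at each bit after the leading one, square the running value, then multiply by 19 if the bit is 1 (always reducing mod 44):
  bit 1 = 1 (leading): start with 19.
  bit 2 = 0: square 19^2 = 361 ≡ 9 (mod 44).
  bit 3 = 1: square 9^2 = 81 ≡ 37; bit is 1, so multiply 37·19 = 703 ≡ 43 (mod 44).
  bit 4 = 1: square 43^2 = 1849 ≡ 1; bit is 1, so multiply 1·19 = 19 (mod 44).
Final value: 19^11 ≡ 19 (mod 44).

Final answer: 19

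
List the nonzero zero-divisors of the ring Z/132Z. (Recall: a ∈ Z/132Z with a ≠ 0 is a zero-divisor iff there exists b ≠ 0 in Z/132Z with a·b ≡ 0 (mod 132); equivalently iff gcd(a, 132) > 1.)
nonzero zero-divisors of Z/132Z = {2, 3, 4, 6, 8, 9, 10, 11, 12, 14, 15, 16, 18, 20, 21, 22, 24, 26, 27, 28, 30, 32, 33, 34, 36, 38, 39, 40, 42, 44, 45, 46, 48, 50, 51, 52, 54, 55, 56, 57, 58, 60, 62, 63, 64, 66, 68, 69, 70, 72, 74, 75, 76, 77, 78, 80, 81, 82, 84, 86, 87, 88, 90, 92, 93, 94, 96, 98, 99, 100, 102, 104, 105, 106, 108, 110, 111, 112, 114, 116, 117, 118, 120, 121, 122, 123, 124, 126, 128, 129, 130}

An element a ∈ Z/132Z (with a ≠ 0) is a zero-divisor iff gcd(a, 132) > 1 (because a is a unit precisely when gcd(a, n) = 1, and in Z/nZ every nonzero, non-unit element is a zero-divisor). Scan a = 1, ..., 131 and keep those with gcd(a, 132) > 1:
  gcd(2, 132) = 2, gcd(3, 132) = 3, gcd(4, 132) = 4, gcd(6, 132) = 6, gcd(8, 132) = 4, gcd(9, 132) = 3, gcd(10, 132) = 2, gcd(11, 132) = 11, gcd(12, 132) = 12, gcd(14, 132) = 2, gcd(15, 132) = 3, gcd(16, 132) = 4, gcd(18, 132) = 6, gcd(20, 132) = 4, gcd(21, 132) = 3, gcd(22, 132) = 22, gcd(24, 132) = 12, gcd(26, 132) = 2, gcd(27, 132) = 3, gcd(28, 132) = 4, gcd(30, 132) = 6, gcd(32, 132) = 4, gcd(33, 132) = 33, gcd(34, 132) = 2, gcd(36, 132) = 12, gcd(38, 132) = 2, gcd(39, 132) = 3, gcd(40, 132) = 4, gcd(42, 132) = 6, gcd(44, 132) = 44, gcd(45, 132) = 3, gcd(46, 132) = 2, gcd(48, 132) = 12, gcd(50, 132) = 2, gcd(51, 132) = 3, gcd(52, 132) = 4, gcd(54, 132) = 6, gcd(55, 132) = 11, gcd(56, 132) = 4, gcd(57, 132) = 3, gcd(58, 132) = 2, gcd(60, 132) = 12, gcd(62, 132) = 2, gcd(63, 132) = 3, gcd(64, 132) = 4, gcd(66, 132) = 66, gcd(68, 132) = 4, gcd(69, 132) = 3, gcd(70, 132) = 2, gcd(72, 132) = 12, gcd(74, 132) = 2, gcd(75, 132) = 3, gcd(76, 132) = 4, gcd(77, 132) = 11, gcd(78, 132) = 6, gcd(80, 132) = 4, gcd(81, 132) = 3, gcd(82, 132) = 2, gcd(84, 132) = 12, gcd(86, 132) = 2, gcd(87, 132) = 3, gcd(88, 132) = 44, gcd(90, 132) = 6, gcd(92, 132) = 4, gcd(93, 132) = 3, gcd(94, 132) = 2, gcd(96, 132) = 12, gcd(98, 132) = 2, gcd(99, 132) = 33, gcd(100, 132) = 4, gcd(102, 132) = 6, gcd(104, 132) = 4, gcd(105, 132) = 3, gcd(106, 132) = 2, gcd(108, 132) = 12, gcd(110, 132) = 22, gcd(111, 132) = 3, gcd(112, 132) = 4, gcd(114, 132) = 6, gcd(116, 132) = 4, gcd(117, 132) = 3, gcd(118, 132) = 2, gcd(120, 132) = 12, gcd(121, 132) = 11, gcd(122, 132) = 2, gcd(123, 132) = 3, gcd(124, 132) = 4, gcd(126, 132) = 6, gcd(128, 132) = 4, gcd(129, 132) = 3, gcd(130, 132) = 2.
All other a ∈ {1, ..., 131} have gcd(a, 132) = 1 and are units. So the nonzero zero-divisors are exactly the 91 values of a appearing in this scan.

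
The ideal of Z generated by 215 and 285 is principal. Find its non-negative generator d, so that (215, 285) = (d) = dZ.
In the PID Z, (a, b) is generated by gcd(a, b). Compute gcd(285, 215) with the extended Euclidean algorithm, tracking rows (r, s, t) with s·285 + t·215 = r:
  row A: (285, 1, 0)   [1·285 + 0·215 = 285]
  row B: (215, 0, 1)   [0·285 + 1·215 = 215]
  285 = 1·215 + 70   → row C = row A − 1·row B = (70, 1, −1)   [check: 1·285 − 1·215 = 70]
  215 = 3·70 + 5   → row D = row B − 3·row C = (5, −3, 4)   [check: −3·285 + 4·215 = 5]
  70 = 14·5 + 0   → remainder 0, stop. gcd = 5 (last nonzero row D).
So gcd(215, 285) = 5, with Bézout identity −3·285 + 4·215 = 5. Containment (⊇): the Bézout identity exhibits 5 as an element of (215, 285), giving (5) ⊆ (215, 285). Containment (⊆): since 5 | 215 and 5 | 285 (215 = 5·43, 285 = 5·57), every Z-linear combination of 215 and 285 is divisible by 5, so (215, 285) ⊆ (5). Therefore (215, 285) = (5), d = 5.

Final answer: (215, 285) = (5); d = 5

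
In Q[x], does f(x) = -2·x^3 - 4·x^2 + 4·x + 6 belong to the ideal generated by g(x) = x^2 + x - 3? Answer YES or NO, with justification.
YES

In Q[x] the ideal (g) consists of all multiples of g, so f ∈ (g) iff g | f, i.e. iff the remainder of f on division by g is 0. Divide f by g (g is monic, so eliminate the leading term of the running remainder at each step):
  leading term -2·x^3: subtract (-2·x)·g(x) = -2·x^3 - 2·x^2 + 6·x, leaving -2·x^2 - 2·x + 6
  leading term -2·x^2: subtract (-2)·g(x) = -2·x^2 - 2·x + 6, leaving 0
The remainder is 0, so f(x) = g(x) · h(x) with h(x) = -2·x - 2. Hence g | f, i.e. f ∈ (g).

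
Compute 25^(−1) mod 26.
Apply the extended Euclidean algorithm to (26, 25), tracking rows (r, s, t) with s·26 + t·25 = r. Each division r_prev = q·r_cur + r_new produces the new row as (previous row) − q·(current row):
  row A: (26, 1, 0)   [1·26 + 0·25 = 26]
  row B: (25, 0, 1)   [0·26 + 1·25 = 25]
  26 = 1·25 + 1   → row C = row A − 1·row B = (1, 1, −1)   [check: 1·26 − 1·25 = 1]
  25 = 25·1 + 0   → remainder 0, stop. gcd = 1 (last nonzero row C).
The gcd is 1, so 25 is invertible mod 26. The last nonzero row gives 1·26 − 1·25 = 1, so t = −1. So 25^(−1) ≡ −1 ≡ 25 (mod 26). Verify: 25 · 25 = 625 ≡ 1 (mod 26). ✓

Final answer: 25^(−1) ≡ 25 (mod 26)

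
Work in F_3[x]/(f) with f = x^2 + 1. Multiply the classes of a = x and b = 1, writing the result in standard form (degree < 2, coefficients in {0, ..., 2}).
a · b ≡ x (mod f(x))

Multiply as integer polynomials: a · b = x. Reducing coefficients mod 3: a · b ≡ x. This already has degree < 2, so no reduction by f is needed. Hence a · b ≡ x in F_3[x]/(f).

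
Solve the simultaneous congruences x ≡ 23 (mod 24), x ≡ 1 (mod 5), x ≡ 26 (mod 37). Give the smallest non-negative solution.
The moduli 24, 5, 37 are pairwise coprime, so by the CRT there is a unique solution mod 24·5·37 = 4440.
Solve by successive substitution. Start with x ≡ 23 (mod 24).
  Combine with x ≡ 1 (mod 5): write x = 23 + 24·t and require 23 + 24·t ≡ 1 (mod 5), i.e. 24·t ≡ 1 − 23 ≡ 3 (mod 5). Since 24^(−1) ≡ 4 (mod 5) (24 ≡ 4 (mod 5)), t ≡ 4·3 ≡ 2 (mod 5). So x ≡ 23 + 24·2 = 71 (mod 120).
  Combine with x ≡ 26 (mod 37): write x = 71 + 120·t and require 71 + 120·t ≡ 26 (mod 37), i.e. 120·t ≡ 26 − 71 ≡ 29 (mod 37). Since 120^(−1) ≡ 33 (mod 37) (120 ≡ 9 (mod 37)), t ≡ 33·29 ≡ 32 (mod 37). So x ≡ 71 + 120·32 = 3911 (mod 4440).
Unique solution in [0, 4440): x = 3911.

Final answer: x ≡ 3911 (mod 4440); the representative in [0, 4440) is 3911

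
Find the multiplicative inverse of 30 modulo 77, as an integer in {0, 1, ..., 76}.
Apply the extended Euclidean algorithm to (77, 30), tracking rows (r, s, t) with s·77 + t·30 = r. Each division r_prev = q·r_cur + r_new produces the new row as (previous row) − q·(current row):
  row A: (77, 1, 0)   [1·77 + 0·30 = 77]
  row B: (30, 0, 1)   [0·77 + 1·30 = 30]
  77 = 2·30 + 17   → row C = row A − 2·row B = (17, 1, −2)   [check: 1·77 − 2·30 = 17]
  30 = 1·17 + 13   → row D = row B − 1·row C = (13, −1, 3)   [check: −1·77 + 3·30 = 13]
  17 = 1·13 + 4   → row E = row C − 1·row D = (4, 2, −5)   [check: 2·77 − 5·30 = 4]
  13 = 3·4 + 1   → row F = row D − 3·row E = (1, −7, 18)   [check: −7·77 + 18·30 = 1]
  4 = 4·1 + 0   → remainder 0, stop. gcd = 1 (last nonzero row F).
The gcd is 1, so 30 is invertible mod 77. The last nonzero row gives −7·77 + 18·30 = 1, so t = 18. So 30^(−1) ≡ 18 (mod 77). Verify: 30 · 18 = 540 ≡ 1 (mod 77). ✓

Final answer: 30^(−1) ≡ 18 (mod 77)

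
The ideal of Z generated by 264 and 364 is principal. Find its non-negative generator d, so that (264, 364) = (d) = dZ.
In the PID Z, (a, b) is generated by gcd(a, b). Compute gcd(364, 264) with the extended Euclidean algorithm, tracking rows (r, s, t) with s·364 + t·264 = r:
  row A: (364, 1, 0)   [1·364 + 0·264 = 364]
  row B: (264, 0, 1)   [0·364 + 1·264 = 264]
  364 = 1·264 + 100   → row C = row A − 1·row B = (100, 1, −1)   [check: 1·364 − 1·264 = 100]
  264 = 2·100 + 64   → row D = row B − 2·row C = (64, −2, 3)   [check: −2·364 + 3·264 = 64]
  100 = 1·64 + 36   → row E = row C − 1·row D = (36, 3, −4)   [check: 3·364 − 4·264 = 36]
  64 = 1·36 + 28   → row F = row D − 1·row E = (28, −5, 7)   [check: −5·364 + 7·264 = 28]
  36 = 1·28 + 8   → row G = row E − 1·row F = (8, 8, −11)   [check: 8·364 − 11·264 = 8]
  28 = 3·8 + 4   → row H = row F − 3·row G = (4, −29, 40)   [check: −29·364 + 40·264 = 4]
  8 = 2·4 + 0   → remainder 0, stop. gcd = 4 (last nonzero row H).
So gcd(264, 364) = 4, with Bézout identity −29·364 + 40·264 = 4. Containment (⊇): the Bézout identity exhibits 4 as an element of (264, 364), giving (4) ⊆ (264, 364). Containment (⊆): since 4 | 264 and 4 | 364 (264 = 4·66, 364 = 4·91), every Z-linear combination of 264 and 364 is divisible by 4, so (264, 364) ⊆ (4). Therefore (264, 364) = (4), d = 4.

Final answer: (264, 364) = (4); d = 4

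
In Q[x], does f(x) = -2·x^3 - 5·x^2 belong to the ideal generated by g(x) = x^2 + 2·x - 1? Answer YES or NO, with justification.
In Q[x] the ideal (g) consists of all multiples of g, so f ∈ (g) iff g | f, i.e. iff the remainder of f on division by g is 0. Divide f by g (g is monic, so eliminate the leading term of the running remainder at each step):
  leading term -2·x^3: subtract (-2·x)·g(x) = -2·x^3 - 4·x^2 + 2·x, leaving -x^2 - 2·x
  leading term -x^2: subtract (-1)·g(x) = -x^2 - 2·x + 1, leaving -1
The remainder r(x) = -1 ≠ 0 (and deg r < deg g), so g ∤ f, i.e. f ∉ (g).

Final answer: NO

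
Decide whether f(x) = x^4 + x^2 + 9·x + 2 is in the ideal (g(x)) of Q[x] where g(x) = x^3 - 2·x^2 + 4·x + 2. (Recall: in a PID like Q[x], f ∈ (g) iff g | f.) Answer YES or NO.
NO

In Q[x] the ideal (g) consists of all multiples of g, so f ∈ (g) iff g | f, i.e. iff the remainder of f on division by g is 0. Divide f by g (g is monic, so eliminate the leading term of the running remainder at each step):
  leading term x^4: subtract (x)·g(x) = x^4 - 2·x^3 + 4·x^2 + 2·x, leaving 2·x^3 - 3·x^2 + 7·x + 2
  leading term 2·x^3: subtract (2)·g(x) = 2·x^3 - 4·x^2 + 8·x + 4, leaving x^2 - x - 2
The remainder r(x) = x^2 - x - 2 ≠ 0 (and deg r < deg g), so g ∤ f, i.e. f ∉ (g).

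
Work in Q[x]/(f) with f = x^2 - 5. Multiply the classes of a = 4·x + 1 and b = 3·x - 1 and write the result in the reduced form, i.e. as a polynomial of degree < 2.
First multiply in Q[x] without reducing: a · b = 12·x^2 - x - 1. Now divide by f(x) = x^2 - 5, eliminating the leading term at each step:
  leading term 12·x^2: subtract (12)·f(x) = 12·x^2 - 60, leaving 59 - x
The degree is now < 2, so this is the remainder. Hence a · b ≡ 59 - x in Q[x]/(f).

Final answer: a · b ≡ 59 - x (mod f(x))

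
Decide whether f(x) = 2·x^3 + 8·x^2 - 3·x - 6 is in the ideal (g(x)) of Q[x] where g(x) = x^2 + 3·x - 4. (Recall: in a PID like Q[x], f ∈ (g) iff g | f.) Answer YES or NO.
NO

In Q[x] the ideal (g) consists of all multiples of g, so f ∈ (g) iff g | f, i.e. iff the remainder of f on division by g is 0. Divide f by g (g is monic, so eliminate the leading term of the running remainder at each step):
  leading term 2·x^3: subtract (2·x)·g(x) = 2·x^3 + 6·x^2 - 8·x, leaving 2·x^2 + 5·x - 6
  leading term 2·x^2: subtract (2)·g(x) = 2·x^2 + 6·x - 8, leaving 2 - x
The remainder r(x) = 2 - x ≠ 0 (and deg r < deg g), so g ∤ f, i.e. f ∉ (g).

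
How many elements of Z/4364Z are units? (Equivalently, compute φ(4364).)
An element a ∈ Z/4364Z is a unit iff gcd(a, 4364) = 1, so the number of units is φ(4364). φ is multiplicative, with φ(p^e) = p^e − p^(e−1). Factorise 4364 = 2^2 · 1091. Then
  φ(4364) = (2^2 − 2^1) · (1091 − 1) = 2 · 1090 = 2180.

Final answer: Z/4364Z has φ(4364) = 2180 units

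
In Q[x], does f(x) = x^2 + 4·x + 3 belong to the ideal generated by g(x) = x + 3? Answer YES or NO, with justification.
YES

In Q[x] the ideal (g) consists of all multiples of g, so f ∈ (g) iff g | f, i.e. iff the remainder of f on division by g is 0. Divide f by g (g is monic, so eliminate the leading term of the running remainder at each step):
  leading term x^2: subtract (x)·g(x) = x^2 + 3·x, leaving x + 3
  leading term x: subtract (1)·g(x) = x + 3, leaving 0
The remainder is 0, so f(x) = g(x) · h(x) with h(x) = x + 1. Hence g | f, i.e. f ∈ (g).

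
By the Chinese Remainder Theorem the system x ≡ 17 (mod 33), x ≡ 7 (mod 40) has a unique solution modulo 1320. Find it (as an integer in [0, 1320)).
x ≡ 1007 (mod 1320); the representative in [0, 1320) is 1007

The moduli 33, 40 are pairwise coprime, so by the CRT there is a unique solution mod 33·40 = 1320.
Solve by successive substitution. Start with x ≡ 17 (mod 33).
  Combine with x ≡ 7 (mod 40): write x = 17 + 33·t and require 17 + 33·t ≡ 7 (mod 40), i.e. 33·t ≡ 7 − 17 ≡ 30 (mod 40). Since 33^(−1) ≡ 17 (mod 40), t ≡ 17·30 ≡ 30 (mod 40). So x ≡ 17 + 33·30 = 1007 (mod 1320).
Unique solution in [0, 1320): x = 1007.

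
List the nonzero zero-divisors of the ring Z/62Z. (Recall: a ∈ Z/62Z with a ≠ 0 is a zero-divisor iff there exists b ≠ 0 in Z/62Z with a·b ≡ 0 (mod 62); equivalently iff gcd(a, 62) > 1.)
nonzero zero-divisors of Z/62Z = {2, 4, 6, 8, 10, 12, 14, 16, 18, 20, 22, 24, 26, 28, 30, 31, 32, 34, 36, 38, 40, 42, 44, 46, 48, 50, 52, 54, 56, 58, 60}

An element a ∈ Z/62Z (with a ≠ 0) is a zero-divisor iff gcd(a, 62) > 1 (because a is a unit precisely when gcd(a, n) = 1, and in Z/nZ every nonzero, non-unit element is a zero-divisor). Scan a = 1, ..., 61 and keep those with gcd(a, 62) > 1:
  gcd(2, 62) = 2, gcd(4, 62) = 2, gcd(6, 62) = 2, gcd(8, 62) = 2, gcd(10, 62) = 2, gcd(12, 62) = 2, gcd(14, 62) = 2, gcd(16, 62) = 2, gcd(18, 62) = 2, gcd(20, 62) = 2, gcd(22, 62) = 2, gcd(24, 62) = 2, gcd(26, 62) = 2, gcd(28, 62) = 2, gcd(30, 62) = 2, gcd(31, 62) = 31, gcd(32, 62) = 2, gcd(34, 62) = 2, gcd(36, 62) = 2, gcd(38, 62) = 2, gcd(40, 62) = 2, gcd(42, 62) = 2, gcd(44, 62) = 2, gcd(46, 62) = 2, gcd(48, 62) = 2, gcd(50, 62) = 2, gcd(52, 62) = 2, gcd(54, 62) = 2, gcd(56, 62) = 2, gcd(58, 62) = 2, gcd(60, 62) = 2.
All other a ∈ {1, ..., 61} have gcd(a, 62) = 1 and are units. So the nonzero zero-divisors are exactly the 31 values of a appearing in this scan.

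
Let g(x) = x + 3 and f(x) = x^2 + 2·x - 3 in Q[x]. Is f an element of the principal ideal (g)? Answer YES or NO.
YES

In Q[x] the ideal (g) consists of all multiples of g, so f ∈ (g) iff g | f, i.e. iff the remainder of f on division by g is 0. Divide f by g (g is monic, so eliminate the leading term of the running remainder at each step):
  leading term x^2: subtract (x)·g(x) = x^2 + 3·x, leaving -x - 3
  leading term -x: subtract (-1)·g(x) = -x - 3, leaving 0
The remainder is 0, so f(x) = g(x) · h(x) with h(x) = x - 1. Hence g | f, i.e. f ∈ (g).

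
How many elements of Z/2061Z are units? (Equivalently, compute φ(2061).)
Z/2061Z has φ(2061) = 1368 units

An element a ∈ Z/2061Z is a unit iff gcd(a, 2061) = 1, so the number of units is φ(2061). φ is multiplicative, with φ(p^e) = p^e − p^(e−1). Factorise 2061 = 3^2 · 229. Then
  φ(2061) = (3^2 − 3^1) · (229 − 1) = 6 · 228 = 1368.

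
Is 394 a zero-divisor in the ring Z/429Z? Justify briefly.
gcd(394, 429) = 1, so 394 is a unit in Z/429Z (it has a multiplicative inverse). A unit cannot be a zero-divisor: if 394·b ≡ 0 then multiplying both sides by 394^(−1) gives b ≡ 0. So 394 is not a zero-divisor.

Final answer: NO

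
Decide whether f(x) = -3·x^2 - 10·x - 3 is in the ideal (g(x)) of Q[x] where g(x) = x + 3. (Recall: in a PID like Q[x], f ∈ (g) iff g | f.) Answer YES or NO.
YES

In Q[x] the ideal (g) consists of all multiples of g, so f ∈ (g) iff g | f, i.e. iff the remainder of f on division by g is 0. Divide f by g (g is monic, so eliminate the leading term of the running remainder at each step):
  leading term -3·x^2: subtract (-3·x)·g(x) = -3·x^2 - 9·x, leaving -x - 3
  leading term -x: subtract (-1)·g(x) = -x - 3, leaving 0
The remainder is 0, so f(x) = g(x) · h(x) with h(x) = -3·x - 1. Hence g | f, i.e. f ∈ (g).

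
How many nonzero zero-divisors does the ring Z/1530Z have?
Z/1530Z has 1145 nonzero zero-divisors

In Z/1530Z each nonzero element is either a unit (gcd with 1530 is 1) or a zero-divisor (gcd > 1). The number of units is φ(1530): factorise 1530 = 2 · 3^2 · 5 · 17, so φ(1530) = (2 − 1) · (3^2 − 3^1) · (5 − 1) · (17 − 1) = 1 · 6 · 4 · 16 = 384. The nonzero elements number 1530 − 1 = 1529. Hence the nonzero zero-divisors number 1529 − 384 = 1145.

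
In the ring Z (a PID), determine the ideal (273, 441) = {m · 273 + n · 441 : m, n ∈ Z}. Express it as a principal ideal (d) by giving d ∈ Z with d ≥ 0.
(273, 441) = (21); d = 21

In the PID Z, (a, b) is generated by gcd(a, b). Compute gcd(441, 273) with the extended Euclidean algorithm, tracking rows (r, s, t) with s·441 + t·273 = r:
  row A: (441, 1, 0)   [1·441 + 0·273 = 441]
  row B: (273, 0, 1)   [0·441 + 1·273 = 273]
  441 = 1·273 + 168   → row C = row A − 1·row B = (168, 1, −1)   [check: 1·441 − 1·273 = 168]
  273 = 1·168 + 105   → row D = row B − 1·row C = (105, −1, 2)   [check: −1·441 + 2·273 = 105]
  168 = 1·105 + 63   → row E = row C − 1·row D = (63, 2, −3)   [check: 2·441 − 3·273 = 63]
  105 = 1·63 + 42   → row F = row D − 1·row E = (42, −3, 5)   [check: −3·441 + 5·273 = 42]
  63 = 1·42 + 21   → row G = row E − 1·row F = (21, 5, −8)   [check: 5·441 − 8·273 = 21]
  42 = 2·21 + 0   → remainder 0, stop. gcd = 21 (last nonzero row G).
So gcd(273, 441) = 21, with Bézout identity 5·441 − 8·273 = 21. Containment (⊇): the Bézout identity exhibits 21 as an element of (273, 441), giving (21) ⊆ (273, 441). Containment (⊆): since 21 | 273 and 21 | 441 (273 = 21·13, 441 = 21·21), every Z-linear combination of 273 and 441 is divisible by 21, so (273, 441) ⊆ (21). Therefore (273, 441) = (21), d = 21.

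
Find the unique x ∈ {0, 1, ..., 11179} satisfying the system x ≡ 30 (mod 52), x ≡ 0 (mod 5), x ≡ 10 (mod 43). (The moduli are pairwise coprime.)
x ≡ 8610 (mod 11180); the representative in [0, 11180) is 8610

The moduli 52, 5, 43 are pairwise coprime, so by the CRT there is a unique solution mod 52·5·43 = 11180.
Solve by successive substitution. Start with x ≡ 30 (mod 52).
  Combine with x ≡ 0 (mod 5): write x = 30 + 52·t and require 30 + 52·t ≡ 0 (mod 5), i.e. 52·t ≡ 0 − 30 ≡ 0 (mod 5). Since 52^(−1) ≡ 3 (mod 5) (52 ≡ 2 (mod 5)), t ≡ 3·0 ≡ 0 (mod 5). So x ≡ 30 + 52·0 = 30 (mod 260).
  Combine with x ≡ 10 (mod 43): write x = 30 + 260·t and require 30 + 260·t ≡ 10 (mod 43), i.e. 260·t ≡ 10 − 30 ≡ 23 (mod 43). Since 260^(−1) ≡ 22 (mod 43) (260 ≡ 2 (mod 43)), t ≡ 22·23 ≡ 33 (mod 43). So x ≡ 30 + 260·33 = 8610 (mod 11180).
Unique solution in [0, 11180): x = 8610.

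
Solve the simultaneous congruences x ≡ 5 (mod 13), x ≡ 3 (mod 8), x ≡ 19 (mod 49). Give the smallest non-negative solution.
The moduli 13, 8, 49 are pairwise coprime, so by the CRT there is a unique solution mod 13·8·49 = 5096.
Solve by successive substitution. Start with x ≡ 5 (mod 13).
  Combine with x ≡ 3 (mod 8): write x = 5 + 13·t and require 5 + 13·t ≡ 3 (mod 8), i.e. 13·t ≡ 3 − 5 ≡ 6 (mod 8). Since 13^(−1) ≡ 5 (mod 8) (13 ≡ 5 (mod 8)), t ≡ 5·6 ≡ 6 (mod 8). So x ≡ 5 + 13·6 = 83 (mod 104).
  Combine with x ≡ 19 (mod 49): write x = 83 + 104·t and require 83 + 104·t ≡ 19 (mod 49), i.e. 104·t ≡ 19 − 83 ≡ 34 (mod 49). Since 104^(−1) ≡ 41 (mod 49) (104 ≡ 6 (mod 49)), t ≡ 41·34 ≡ 22 (mod 49). So x ≡ 83 + 104·22 = 2371 (mod 5096).
Unique solution in [0, 5096): x = 2371.

Final answer: x ≡ 2371 (mod 5096); the representative in [0, 5096) is 2371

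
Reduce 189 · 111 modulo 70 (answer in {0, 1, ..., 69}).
49

Reduce the factors first: 189 ≡ 49, 111 ≡ 41 (mod 70), so 189 · 111 ≡ 49 · 41 (mod 70). 49 · 41 = 2009. Dividing by 70: 2009 = 28·70 + 49. So (189 · 111) mod 70 = 49.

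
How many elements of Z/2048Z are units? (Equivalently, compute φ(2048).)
Z/2048Z has φ(2048) = 1024 units

An element a ∈ Z/2048Z is a unit iff gcd(a, 2048) = 1, so the number of units is φ(2048). φ is multiplicative, with φ(p^e) = p^e − p^(e−1). Factorise 2048 = 2^11. Then
  φ(2048) = (2^11 − 2^10) = 1024 = 1024.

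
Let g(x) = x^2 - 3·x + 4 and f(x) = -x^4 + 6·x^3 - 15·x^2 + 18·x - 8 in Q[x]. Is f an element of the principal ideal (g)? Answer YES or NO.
YES

In Q[x] the ideal (g) consists of all multiples of g, so f ∈ (g) iff g | f, i.e. iff the remainder of f on division by g is 0. Divide f by g (g is monic, so eliminate the leading term of the running remainder at each step):
  leading term -x^4: subtract (-x^2)·g(x) = -x^4 + 3·x^3 - 4·x^2, leaving 3·x^3 - 11·x^2 + 18·x - 8
  leading term 3·x^3: subtract (3·x)·g(x) = 3·x^3 - 9·x^2 + 12·x, leaving -2·x^2 + 6·x - 8
  leading term -2·x^2: subtract (-2)·g(x) = -2·x^2 + 6·x - 8, leaving 0
The remainder is 0, so f(x) = g(x) · h(x) with h(x) = -x^2 + 3·x - 2. Hence g | f, i.e. f ∈ (g).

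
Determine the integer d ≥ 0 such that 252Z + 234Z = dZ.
(252, 234) = (18); d = 18

In the PID Z, (a, b) is generated by gcd(a, b). Compute gcd(252, 234) with the extended Euclidean algorithm, tracking rows (r, s, t) with s·252 + t·234 = r:
  row A: (252, 1, 0)   [1·252 + 0·234 = 252]
  row B: (234, 0, 1)   [0·252 + 1·234 = 234]
  252 = 1·234 + 18   → row C = row A − 1·row B = (18, 1, −1)   [check: 1·252 − 1·234 = 18]
  234 = 13·18 + 0   → remainder 0, stop. gcd = 18 (last nonzero row C).
So gcd(252, 234) = 18, with Bézout identity 1·252 − 1·234 = 18. Containment (⊇): the Bézout identity exhibits 18 as an element of (252, 234), giving (18) ⊆ (252, 234). Containment (⊆): since 18 | 252 and 18 | 234 (252 = 18·14, 234 = 18·13), every Z-linear combination of 252 and 234 is divisible by 18, so (252, 234) ⊆ (18). Therefore (252, 234) = (18), d = 18.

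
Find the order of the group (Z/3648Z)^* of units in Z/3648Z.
(Z/3648Z)^* consists of the classes a with gcd(a, 3648) = 1, so its order is φ(3648). φ is multiplicative, with φ(p^e) = p^e − p^(e−1). Factorise 3648 = 2^6 · 3 · 19. Then
  φ(3648) = (2^6 − 2^5) · (3 − 1) · (19 − 1) = 32 · 2 · 18 = 1152.
Thus |(Z/3648Z)^*| = 1152.

Final answer: |(Z/3648Z)^*| = 1152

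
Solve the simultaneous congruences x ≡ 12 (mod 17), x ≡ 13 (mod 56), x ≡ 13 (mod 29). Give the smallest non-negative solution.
x ≡ 24373 (mod 27608); the representative in [0, 27608) is 24373

The moduli 17, 56, 29 are pairwise coprime, so by the CRT there is a unique solution mod 17·56·29 = 27608.
Solve by successive substitution. Start with x ≡ 12 (mod 17).
  Combine with x ≡ 13 (mod 56): write x = 12 + 17·t and require 12 + 17·t ≡ 13 (mod 56), i.e. 17·t ≡ 13 − 12 ≡ 1 (mod 56). Since 17^(−1) ≡ 33 (mod 56), t ≡ 33·1 ≡ 33 (mod 56). So x ≡ 12 + 17·33 = 573 (mod 952).
  Combine with x ≡ 13 (mod 29): write x = 573 + 952·t and require 573 + 952·t ≡ 13 (mod 29), i.e. 952·t ≡ 13 − 573 ≡ 20 (mod 29). Since 952^(−1) ≡ 23 (mod 29) (952 ≡ 24 (mod 29)), t ≡ 23·20 ≡ 25 (mod 29). So x ≡ 573 + 952·25 = 24373 (mod 27608).
Unique solution in [0, 27608): x = 24373.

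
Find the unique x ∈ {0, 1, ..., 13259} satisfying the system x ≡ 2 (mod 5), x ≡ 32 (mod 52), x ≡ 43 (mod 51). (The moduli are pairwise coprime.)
The moduli 5, 52, 51 are pairwise coprime, so by the CRT there is a unique solution mod 5·52·51 = 13260.
Solve by successive substitution. Start with x ≡ 2 (mod 5).
  Combine with x ≡ 32 (mod 52): write x = 2 + 5·t and require 2 + 5·t ≡ 32 (mod 52), i.e. 5·t ≡ 32 − 2 ≡ 30 (mod 52). Since 5^(−1) ≡ 21 (mod 52), t ≡ 21·30 ≡ 6 (mod 52). So x ≡ 2 + 5·6 = 32 (mod 260).
  Combine with x ≡ 43 (mod 51): write x = 32 + 260·t and require 32 + 260·t ≡ 43 (mod 51), i.e. 260·t ≡ 43 − 32 ≡ 11 (mod 51). Since 260^(−1) ≡ 41 (mod 51) (260 ≡ 5 (mod 51)), t ≡ 41·11 ≡ 43 (mod 51). So x ≡ 32 + 260·43 = 11212 (mod 13260).
Unique solution in [0, 13260): x = 11212.

Final answer: x ≡ 11212 (mod 13260); the representative in [0, 13260) is 11212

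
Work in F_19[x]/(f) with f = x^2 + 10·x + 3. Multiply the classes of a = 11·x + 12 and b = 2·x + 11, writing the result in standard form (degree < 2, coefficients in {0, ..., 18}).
a · b ≡ x + 9 (mod f(x))

Multiply as integer polynomials: a · b = 22·x^2 + 145·x + 132. Reducing coefficients mod 19: a · b ≡ 3·x^2 + 12·x + 18. Now divide by f(x) = x^2 + 10·x + 3 in F_19[x], eliminating the leading term at each step:
  leading term 3·x^2: subtract (3)·f(x) = 3·x^2 + 11·x + 9, leaving x + 9 (coefficients mod 19)
The degree is now < 2, so this is the remainder. Hence a · b ≡ x + 9 in F_19[x]/(f).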